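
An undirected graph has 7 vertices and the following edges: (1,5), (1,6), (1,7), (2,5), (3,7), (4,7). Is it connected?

Step 1: Build adjacency list from edges:
  1: 5, 6, 7
  2: 5
  3: 7
  4: 7
  5: 1, 2
  6: 1
  7: 1, 3, 4

Step 2: Run BFS/DFS from vertex 1:
  Visited: {1, 5, 6, 7, 2, 3, 4}
  Reached 7 of 7 vertices

Step 3: All 7 vertices reached from vertex 1, so the graph is connected.
Answer: Yes, the graph is connected.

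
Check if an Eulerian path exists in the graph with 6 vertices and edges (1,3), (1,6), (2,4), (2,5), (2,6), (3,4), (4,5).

Step 1: Find the degree of each vertex:
  deg(1) = 2
  deg(2) = 3
  deg(3) = 2
  deg(4) = 3
  deg(5) = 2
  deg(6) = 2

Step 2: Count vertices with odd degree:
  Odd-degree vertices: 2, 4 (2 total)

Step 3: Apply Euler's theorem:
  - Eulerian circuit exists iff graph is connected and all vertices have even degree
  - Eulerian path exists iff graph is connected and has 0 or 2 odd-degree vertices

Graph is connected with exactly 2 odd-degree vertices (2, 4).
Eulerian path exists (starting and ending at the odd-degree vertices), but no Eulerian circuit.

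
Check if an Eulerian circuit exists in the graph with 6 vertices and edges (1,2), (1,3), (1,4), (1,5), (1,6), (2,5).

Step 1: Find the degree of each vertex:
  deg(1) = 5
  deg(2) = 2
  deg(3) = 1
  deg(4) = 1
  deg(5) = 2
  deg(6) = 1

Step 2: Count vertices with odd degree:
  Odd-degree vertices: 1, 3, 4, 6 (4 total)

Step 3: Apply Euler's theorem:
  - Eulerian circuit exists iff graph is connected and all vertices have even degree
  - Eulerian path exists iff graph is connected and has 0 or 2 odd-degree vertices

Graph has 4 odd-degree vertices (need 0 or 2).
Neither Eulerian path nor Eulerian circuit exists.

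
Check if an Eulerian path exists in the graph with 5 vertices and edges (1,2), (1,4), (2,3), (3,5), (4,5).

Step 1: Find the degree of each vertex:
  deg(1) = 2
  deg(2) = 2
  deg(3) = 2
  deg(4) = 2
  deg(5) = 2

Step 2: Count vertices with odd degree:
  All vertices have even degree (0 odd-degree vertices)

Step 3: Apply Euler's theorem:
  - Eulerian circuit exists iff graph is connected and all vertices have even degree
  - Eulerian path exists iff graph is connected and has 0 or 2 odd-degree vertices

Graph is connected with 0 odd-degree vertices.
Both Eulerian circuit and Eulerian path exist.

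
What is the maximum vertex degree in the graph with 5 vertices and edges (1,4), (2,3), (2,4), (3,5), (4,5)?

Step 1: Count edges incident to each vertex:
  deg(1) = 1 (neighbors: 4)
  deg(2) = 2 (neighbors: 3, 4)
  deg(3) = 2 (neighbors: 2, 5)
  deg(4) = 3 (neighbors: 1, 2, 5)
  deg(5) = 2 (neighbors: 3, 4)

Step 2: Find maximum:
  max(1, 2, 2, 3, 2) = 3 (vertex 4)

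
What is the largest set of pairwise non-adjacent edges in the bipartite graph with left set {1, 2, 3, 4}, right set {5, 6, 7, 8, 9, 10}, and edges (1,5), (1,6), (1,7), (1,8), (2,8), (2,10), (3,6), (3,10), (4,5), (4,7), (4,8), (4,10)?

Step 1: List the neighbors of each left vertex:
  1: 5, 6, 7, 8
  2: 8, 10
  3: 6, 10
  4: 5, 7, 8, 10

Step 2: Greedily match left vertices, then look for augmenting paths:
  Match 1 -- 5
  Match 2 -- 8
  Match 3 -- 6
  Match 4 -- 7
  No augmenting path remains.

Step 3: Verify this is maximum:
  Matching size 4 = min(|L|, |R|) = min(4, 6), which is an upper bound, so this matching is maximum.

Maximum matching: {(1,5), (2,8), (3,6), (4,7)}
Size: 4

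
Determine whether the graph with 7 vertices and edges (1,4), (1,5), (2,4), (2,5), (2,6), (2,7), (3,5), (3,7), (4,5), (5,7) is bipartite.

Step 1: Attempt 2-coloring using BFS:
  Start at vertex 1, assign color 0
  Color vertex 4 with color 1 (neighbor of 1)
  Color vertex 5 with color 1 (neighbor of 1)
  Color vertex 2 with color 0 (neighbor of 4)

Step 2: Conflict found! Vertices 4 and 5 are adjacent but have the same color.
This means the graph contains an odd cycle.

The graph is NOT bipartite.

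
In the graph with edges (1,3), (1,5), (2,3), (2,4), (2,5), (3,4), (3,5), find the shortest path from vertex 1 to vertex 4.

Step 1: Build adjacency list:
  1: 3, 5
  2: 3, 4, 5
  3: 1, 2, 4, 5
  4: 2, 3
  5: 1, 2, 3

Step 2: BFS from vertex 1 to find shortest path to 4:
  vertex 3 reached at distance 1
  vertex 5 reached at distance 1
  vertex 2 reached at distance 2
  vertex 4 reached at distance 2

Step 3: Shortest path: 1 -> 3 -> 4
Path length: 2 edges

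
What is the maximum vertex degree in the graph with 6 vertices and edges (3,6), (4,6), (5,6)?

Step 1: Count edges incident to each vertex:
  deg(1) = 0 (neighbors: none)
  deg(2) = 0 (neighbors: none)
  deg(3) = 1 (neighbors: 6)
  deg(4) = 1 (neighbors: 6)
  deg(5) = 1 (neighbors: 6)
  deg(6) = 3 (neighbors: 3, 4, 5)

Step 2: Find maximum:
  max(0, 0, 1, 1, 1, 3) = 3 (vertex 6)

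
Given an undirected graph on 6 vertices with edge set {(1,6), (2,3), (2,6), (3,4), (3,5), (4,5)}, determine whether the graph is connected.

Step 1: Build adjacency list from edges:
  1: 6
  2: 3, 6
  3: 2, 4, 5
  4: 3, 5
  5: 3, 4
  6: 1, 2

Step 2: Run BFS/DFS from vertex 1:
  Visited: {1, 6, 2, 3, 4, 5}
  Reached 6 of 6 vertices

Step 3: All 6 vertices reached from vertex 1, so the graph is connected.
Answer: Yes, the graph is connected.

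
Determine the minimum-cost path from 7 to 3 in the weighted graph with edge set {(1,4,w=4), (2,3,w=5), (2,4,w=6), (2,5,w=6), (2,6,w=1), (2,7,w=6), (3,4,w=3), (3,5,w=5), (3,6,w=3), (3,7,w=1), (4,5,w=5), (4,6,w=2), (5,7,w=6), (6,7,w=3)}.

Step 1: Build adjacency list with weights:
  1: 4(w=4)
  2: 3(w=5), 4(w=6), 5(w=6), 6(w=1), 7(w=6)
  3: 2(w=5), 4(w=3), 5(w=5), 6(w=3), 7(w=1)
  4: 1(w=4), 2(w=6), 3(w=3), 5(w=5), 6(w=2)
  5: 2(w=6), 3(w=5), 4(w=5), 7(w=6)
  6: 2(w=1), 3(w=3), 4(w=2), 7(w=3)
  7: 2(w=6), 3(w=1), 5(w=6), 6(w=3)

Step 2: Apply Dijkstra's algorithm from vertex 7:
  Visit vertex 7 (distance=0)
    Update dist[2] = 6
    Update dist[3] = 1
    Update dist[5] = 6
    Update dist[6] = 3
  Visit vertex 3 (distance=1)
    Update dist[4] = 4

Step 3: Shortest path: 7 -> 3
Total weight: 1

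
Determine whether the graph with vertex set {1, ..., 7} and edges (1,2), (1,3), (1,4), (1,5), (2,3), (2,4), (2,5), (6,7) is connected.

Step 1: Build adjacency list from edges:
  1: 2, 3, 4, 5
  2: 1, 3, 4, 5
  3: 1, 2
  4: 1, 2
  5: 1, 2
  6: 7
  7: 6

Step 2: Run BFS/DFS from vertex 1:
  Visited: {1, 2, 3, 4, 5}
  Reached 5 of 7 vertices

Step 3: Only 5 of 7 vertices reached. Graph is disconnected.
Connected components: {1, 2, 3, 4, 5}, {6, 7}
Answer: No, the graph is not connected (2 components).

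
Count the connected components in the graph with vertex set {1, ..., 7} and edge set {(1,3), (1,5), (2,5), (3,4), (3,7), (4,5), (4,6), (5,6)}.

Step 1: Build adjacency list from edges:
  1: 3, 5
  2: 5
  3: 1, 4, 7
  4: 3, 5, 6
  5: 1, 2, 4, 6
  6: 4, 5
  7: 3

Step 2: Run BFS/DFS from vertex 1:
  Visited: {1, 3, 5, 4, 7, 2, 6}
  Reached 7 of 7 vertices

Step 3: All 7 vertices reached from vertex 1, so the graph is connected.
Number of connected components: 1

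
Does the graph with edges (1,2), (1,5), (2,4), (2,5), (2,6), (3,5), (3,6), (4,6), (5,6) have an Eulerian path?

Step 1: Find the degree of each vertex:
  deg(1) = 2
  deg(2) = 4
  deg(3) = 2
  deg(4) = 2
  deg(5) = 4
  deg(6) = 4

Step 2: Count vertices with odd degree:
  All vertices have even degree (0 odd-degree vertices)

Step 3: Apply Euler's theorem:
  - Eulerian circuit exists iff graph is connected and all vertices have even degree
  - Eulerian path exists iff graph is connected and has 0 or 2 odd-degree vertices

Graph is connected with 0 odd-degree vertices.
Both Eulerian circuit and Eulerian path exist.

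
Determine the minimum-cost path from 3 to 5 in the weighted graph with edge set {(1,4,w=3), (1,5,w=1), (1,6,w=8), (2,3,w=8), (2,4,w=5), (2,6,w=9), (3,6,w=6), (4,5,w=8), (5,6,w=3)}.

Step 1: Build adjacency list with weights:
  1: 4(w=3), 5(w=1), 6(w=8)
  2: 3(w=8), 4(w=5), 6(w=9)
  3: 2(w=8), 6(w=6)
  4: 1(w=3), 2(w=5), 5(w=8)
  5: 1(w=1), 4(w=8), 6(w=3)
  6: 1(w=8), 2(w=9), 3(w=6), 5(w=3)

Step 2: Apply Dijkstra's algorithm from vertex 3:
  Visit vertex 3 (distance=0)
    Update dist[2] = 8
    Update dist[6] = 6
  Visit vertex 6 (distance=6)
    Update dist[1] = 14
    Update dist[5] = 9
  Visit vertex 2 (distance=8)
    Update dist[4] = 13
  Visit vertex 5 (distance=9)
    Update dist[1] = 10

Step 3: Shortest path: 3 -> 6 -> 5
Total weight: 6 + 3 = 9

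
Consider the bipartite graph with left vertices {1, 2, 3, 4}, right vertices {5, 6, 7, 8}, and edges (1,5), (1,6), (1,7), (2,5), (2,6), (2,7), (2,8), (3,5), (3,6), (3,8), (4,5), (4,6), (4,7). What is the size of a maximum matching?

Step 1: List the neighbors of each left vertex:
  1: 5, 6, 7
  2: 5, 6, 7, 8
  3: 5, 6, 8
  4: 5, 6, 7

Step 2: Greedily match left vertices, then look for augmenting paths:
  Match 1 -- 5
  Match 2 -- 6
  Match 3 -- 8
  Match 4 -- 7
  No augmenting path remains.

Step 3: Verify this is maximum:
  Matching size 4 = min(|L|, |R|) = min(4, 4), which is an upper bound, so this matching is maximum.

Maximum matching: {(1,5), (2,6), (3,8), (4,7)}
Size: 4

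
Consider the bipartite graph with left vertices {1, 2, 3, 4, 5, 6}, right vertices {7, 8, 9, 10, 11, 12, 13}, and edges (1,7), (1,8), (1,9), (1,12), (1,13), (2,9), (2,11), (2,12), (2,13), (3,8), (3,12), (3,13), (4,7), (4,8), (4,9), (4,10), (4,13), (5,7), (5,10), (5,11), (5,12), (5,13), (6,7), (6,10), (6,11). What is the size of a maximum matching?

Step 1: List the neighbors of each left vertex:
  1: 7, 8, 9, 12, 13
  2: 9, 11, 12, 13
  3: 8, 12, 13
  4: 7, 8, 9, 10, 13
  5: 7, 10, 11, 12, 13
  6: 7, 10, 11

Step 2: Greedily match left vertices, then look for augmenting paths:
  Match 1 -- 12
  Match 2 -- 9
  Match 3 -- 8
  Match 4 -- 10
  Match 5 -- 11
  Match 6 -- 7
  No augmenting path remains.

Step 3: Verify this is maximum:
  Matching size 6 = min(|L|, |R|) = min(6, 7), which is an upper bound, so this matching is maximum.

Maximum matching: {(1,12), (2,9), (3,8), (4,10), (5,11), (6,7)}
Size: 6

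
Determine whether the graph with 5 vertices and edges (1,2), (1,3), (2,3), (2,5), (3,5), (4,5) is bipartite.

Step 1: Attempt 2-coloring using BFS:
  Start at vertex 1, assign color 0
  Color vertex 2 with color 1 (neighbor of 1)
  Color vertex 3 with color 1 (neighbor of 1)

Step 2: Conflict found! Vertices 2 and 3 are adjacent but have the same color.
This means the graph contains an odd cycle.

The graph is NOT bipartite.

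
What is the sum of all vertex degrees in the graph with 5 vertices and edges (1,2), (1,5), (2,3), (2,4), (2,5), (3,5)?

Step 1: Count edges incident to each vertex:
  deg(1) = 2 (neighbors: 2, 5)
  deg(2) = 4 (neighbors: 1, 3, 4, 5)
  deg(3) = 2 (neighbors: 2, 5)
  deg(4) = 1 (neighbors: 2)
  deg(5) = 3 (neighbors: 1, 2, 3)

Step 2: Sum all degrees:
  2 + 4 + 2 + 1 + 3 = 12

Verification: sum of degrees = 2 * |E| = 2 * 6 = 12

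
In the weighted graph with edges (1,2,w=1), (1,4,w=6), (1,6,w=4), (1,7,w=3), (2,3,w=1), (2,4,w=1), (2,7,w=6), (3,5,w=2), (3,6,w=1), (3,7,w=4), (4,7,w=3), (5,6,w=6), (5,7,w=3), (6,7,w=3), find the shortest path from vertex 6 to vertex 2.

Step 1: Build adjacency list with weights:
  1: 2(w=1), 4(w=6), 6(w=4), 7(w=3)
  2: 1(w=1), 3(w=1), 4(w=1), 7(w=6)
  3: 2(w=1), 5(w=2), 6(w=1), 7(w=4)
  4: 1(w=6), 2(w=1), 7(w=3)
  5: 3(w=2), 6(w=6), 7(w=3)
  6: 1(w=4), 3(w=1), 5(w=6), 7(w=3)
  7: 1(w=3), 2(w=6), 3(w=4), 4(w=3), 5(w=3), 6(w=3)

Step 2: Apply Dijkstra's algorithm from vertex 6:
  Visit vertex 6 (distance=0)
    Update dist[1] = 4
    Update dist[3] = 1
    Update dist[5] = 6
    Update dist[7] = 3
  Visit vertex 3 (distance=1)
    Update dist[2] = 2
    Update dist[5] = 3
  Visit vertex 2 (distance=2)
    Update dist[1] = 3
    Update dist[4] = 3

Step 3: Shortest path: 6 -> 3 -> 2
Total weight: 1 + 1 = 2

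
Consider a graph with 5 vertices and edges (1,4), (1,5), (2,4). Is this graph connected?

Step 1: Build adjacency list from edges:
  1: 4, 5
  2: 4
  3: (none)
  4: 1, 2
  5: 1

Step 2: Run BFS/DFS from vertex 1:
  Visited: {1, 4, 5, 2}
  Reached 4 of 5 vertices

Step 3: Only 4 of 5 vertices reached. Graph is disconnected.
Connected components: {1, 2, 4, 5}, {3}
Answer: No, the graph is not connected (2 components).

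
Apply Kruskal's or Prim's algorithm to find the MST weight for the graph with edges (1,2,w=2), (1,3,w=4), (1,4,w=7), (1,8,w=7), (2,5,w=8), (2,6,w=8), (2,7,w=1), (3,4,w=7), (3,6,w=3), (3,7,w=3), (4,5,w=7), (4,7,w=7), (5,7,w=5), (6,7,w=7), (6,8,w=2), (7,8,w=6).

Apply Kruskal's algorithm (sort edges by weight, add if no cycle):

Sorted edges by weight:
  (2,7) w=1
  (1,2) w=2
  (6,8) w=2
  (3,7) w=3
  (3,6) w=3
  (1,3) w=4
  (5,7) w=5
  (7,8) w=6
  (1,8) w=7
  (1,4) w=7
  (3,4) w=7
  (4,7) w=7
  (4,5) w=7
  (6,7) w=7
  (2,5) w=8
  (2,6) w=8

Add edge (2,7) w=1 -- no cycle. Running total: 1
Add edge (1,2) w=2 -- no cycle. Running total: 3
Add edge (6,8) w=2 -- no cycle. Running total: 5
Add edge (3,7) w=3 -- no cycle. Running total: 8
Add edge (3,6) w=3 -- no cycle. Running total: 11
Skip edge (1,3) w=4 -- would create cycle
Add edge (5,7) w=5 -- no cycle. Running total: 16
Skip edge (7,8) w=6 -- would create cycle
Skip edge (1,8) w=7 -- would create cycle
Add edge (1,4) w=7 -- no cycle. Running total: 23

MST edges: (2,7,w=1), (1,2,w=2), (6,8,w=2), (3,7,w=3), (3,6,w=3), (5,7,w=5), (1,4,w=7)
Total MST weight: 1 + 2 + 2 + 3 + 3 + 5 + 7 = 23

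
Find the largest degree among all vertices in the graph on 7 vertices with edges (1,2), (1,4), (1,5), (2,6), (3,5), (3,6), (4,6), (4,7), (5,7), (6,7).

Step 1: Count edges incident to each vertex:
  deg(1) = 3 (neighbors: 2, 4, 5)
  deg(2) = 2 (neighbors: 1, 6)
  deg(3) = 2 (neighbors: 5, 6)
  deg(4) = 3 (neighbors: 1, 6, 7)
  deg(5) = 3 (neighbors: 1, 3, 7)
  deg(6) = 4 (neighbors: 2, 3, 4, 7)
  deg(7) = 3 (neighbors: 4, 5, 6)

Step 2: Find maximum:
  max(3, 2, 2, 3, 3, 4, 3) = 4 (vertex 6)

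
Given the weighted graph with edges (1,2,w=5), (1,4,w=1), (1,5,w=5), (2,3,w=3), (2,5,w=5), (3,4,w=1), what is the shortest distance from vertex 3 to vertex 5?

Step 1: Build adjacency list with weights:
  1: 2(w=5), 4(w=1), 5(w=5)
  2: 1(w=5), 3(w=3), 5(w=5)
  3: 2(w=3), 4(w=1)
  4: 1(w=1), 3(w=1)
  5: 1(w=5), 2(w=5)

Step 2: Apply Dijkstra's algorithm from vertex 3:
  Visit vertex 3 (distance=0)
    Update dist[2] = 3
    Update dist[4] = 1
  Visit vertex 4 (distance=1)
    Update dist[1] = 2
  Visit vertex 1 (distance=2)
    Update dist[5] = 7
  Visit vertex 2 (distance=3)
  Visit vertex 5 (distance=7)

Step 3: Shortest path: 3 -> 4 -> 1 -> 5
Total weight: 1 + 1 + 5 = 7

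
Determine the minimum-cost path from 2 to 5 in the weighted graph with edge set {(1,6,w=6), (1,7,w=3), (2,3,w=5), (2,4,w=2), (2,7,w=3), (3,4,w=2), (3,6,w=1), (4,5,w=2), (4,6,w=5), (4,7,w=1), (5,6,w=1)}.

Step 1: Build adjacency list with weights:
  1: 6(w=6), 7(w=3)
  2: 3(w=5), 4(w=2), 7(w=3)
  3: 2(w=5), 4(w=2), 6(w=1)
  4: 2(w=2), 3(w=2), 5(w=2), 6(w=5), 7(w=1)
  5: 4(w=2), 6(w=1)
  6: 1(w=6), 3(w=1), 4(w=5), 5(w=1)
  7: 1(w=3), 2(w=3), 4(w=1)

Step 2: Apply Dijkstra's algorithm from vertex 2:
  Visit vertex 2 (distance=0)
    Update dist[3] = 5
    Update dist[4] = 2
    Update dist[7] = 3
  Visit vertex 4 (distance=2)
    Update dist[3] = 4
    Update dist[5] = 4
    Update dist[6] = 7
  Visit vertex 7 (distance=3)
    Update dist[1] = 6
  Visit vertex 3 (distance=4)
    Update dist[6] = 5
  Visit vertex 5 (distance=4)

Step 3: Shortest path: 2 -> 4 -> 5
Total weight: 2 + 2 = 4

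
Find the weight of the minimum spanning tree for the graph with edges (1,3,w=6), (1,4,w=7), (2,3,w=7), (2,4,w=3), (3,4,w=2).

Apply Kruskal's algorithm (sort edges by weight, add if no cycle):

Sorted edges by weight:
  (3,4) w=2
  (2,4) w=3
  (1,3) w=6
  (1,4) w=7
  (2,3) w=7

Add edge (3,4) w=2 -- no cycle. Running total: 2
Add edge (2,4) w=3 -- no cycle. Running total: 5
Add edge (1,3) w=6 -- no cycle. Running total: 11

MST edges: (3,4,w=2), (2,4,w=3), (1,3,w=6)
Total MST weight: 2 + 3 + 6 = 11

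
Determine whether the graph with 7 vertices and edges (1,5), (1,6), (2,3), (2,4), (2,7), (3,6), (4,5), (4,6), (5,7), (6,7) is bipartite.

Step 1: Attempt 2-coloring using BFS:
  Start at vertex 1, assign color 0
  Color vertex 5 with color 1 (neighbor of 1)
  Color vertex 6 with color 1 (neighbor of 1)
  Color vertex 4 with color 0 (neighbor of 5)
  Color vertex 7 with color 0 (neighbor of 5)
  Color vertex 3 with color 0 (neighbor of 6)
  Color vertex 2 with color 1 (neighbor of 4)

Step 2: 2-coloring succeeded. No conflicts found.
  Set A (color 0): {1, 3, 4, 7}
  Set B (color 1): {2, 5, 6}

The graph is bipartite with partition {1, 3, 4, 7}, {2, 5, 6}.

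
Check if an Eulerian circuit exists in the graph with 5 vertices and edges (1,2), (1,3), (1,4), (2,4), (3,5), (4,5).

Step 1: Find the degree of each vertex:
  deg(1) = 3
  deg(2) = 2
  deg(3) = 2
  deg(4) = 3
  deg(5) = 2

Step 2: Count vertices with odd degree:
  Odd-degree vertices: 1, 4 (2 total)

Step 3: Apply Euler's theorem:
  - Eulerian circuit exists iff graph is connected and all vertices have even degree
  - Eulerian path exists iff graph is connected and has 0 or 2 odd-degree vertices

Graph is connected with exactly 2 odd-degree vertices (1, 4).
Eulerian path exists (starting and ending at the odd-degree vertices), but no Eulerian circuit.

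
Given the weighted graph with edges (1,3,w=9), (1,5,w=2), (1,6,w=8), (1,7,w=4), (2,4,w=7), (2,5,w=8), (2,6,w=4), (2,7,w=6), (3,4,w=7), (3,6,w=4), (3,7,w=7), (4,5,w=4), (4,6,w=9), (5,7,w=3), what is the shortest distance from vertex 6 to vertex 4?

Step 1: Build adjacency list with weights:
  1: 3(w=9), 5(w=2), 6(w=8), 7(w=4)
  2: 4(w=7), 5(w=8), 6(w=4), 7(w=6)
  3: 1(w=9), 4(w=7), 6(w=4), 7(w=7)
  4: 2(w=7), 3(w=7), 5(w=4), 6(w=9)
  5: 1(w=2), 2(w=8), 4(w=4), 7(w=3)
  6: 1(w=8), 2(w=4), 3(w=4), 4(w=9)
  7: 1(w=4), 2(w=6), 3(w=7), 5(w=3)

Step 2: Apply Dijkstra's algorithm from vertex 6:
  Visit vertex 6 (distance=0)
    Update dist[1] = 8
    Update dist[2] = 4
    Update dist[3] = 4
    Update dist[4] = 9
  Visit vertex 2 (distance=4)
    Update dist[5] = 12
    Update dist[7] = 10
  Visit vertex 3 (distance=4)
  Visit vertex 1 (distance=8)
    Update dist[5] = 10
  Visit vertex 4 (distance=9)

Step 3: Shortest path: 6 -> 4
Total weight: 9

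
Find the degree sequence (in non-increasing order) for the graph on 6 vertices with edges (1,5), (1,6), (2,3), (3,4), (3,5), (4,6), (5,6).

Step 1: Count edges incident to each vertex:
  deg(1) = 2 (neighbors: 5, 6)
  deg(2) = 1 (neighbors: 3)
  deg(3) = 3 (neighbors: 2, 4, 5)
  deg(4) = 2 (neighbors: 3, 6)
  deg(5) = 3 (neighbors: 1, 3, 6)
  deg(6) = 3 (neighbors: 1, 4, 5)

Step 2: Sort degrees in non-increasing order:
  Degrees: [2, 1, 3, 2, 3, 3] -> sorted: [3, 3, 3, 2, 2, 1]

Degree sequence: [3, 3, 3, 2, 2, 1]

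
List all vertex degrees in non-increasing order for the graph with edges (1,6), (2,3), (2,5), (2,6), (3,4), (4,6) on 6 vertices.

Step 1: Count edges incident to each vertex:
  deg(1) = 1 (neighbors: 6)
  deg(2) = 3 (neighbors: 3, 5, 6)
  deg(3) = 2 (neighbors: 2, 4)
  deg(4) = 2 (neighbors: 3, 6)
  deg(5) = 1 (neighbors: 2)
  deg(6) = 3 (neighbors: 1, 2, 4)

Step 2: Sort degrees in non-increasing order:
  Degrees: [1, 3, 2, 2, 1, 3] -> sorted: [3, 3, 2, 2, 1, 1]

Degree sequence: [3, 3, 2, 2, 1, 1]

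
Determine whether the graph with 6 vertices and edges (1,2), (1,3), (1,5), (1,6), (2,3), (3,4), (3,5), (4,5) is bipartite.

Step 1: Attempt 2-coloring using BFS:
  Start at vertex 1, assign color 0
  Color vertex 2 with color 1 (neighbor of 1)
  Color vertex 3 with color 1 (neighbor of 1)
  Color vertex 5 with color 1 (neighbor of 1)
  Color vertex 6 with color 1 (neighbor of 1)

Step 2: Conflict found! Vertices 2 and 3 are adjacent but have the same color.
This means the graph contains an odd cycle.

The graph is NOT bipartite.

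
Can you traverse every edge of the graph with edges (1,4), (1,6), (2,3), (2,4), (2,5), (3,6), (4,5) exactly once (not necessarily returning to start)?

Step 1: Find the degree of each vertex:
  deg(1) = 2
  deg(2) = 3
  deg(3) = 2
  deg(4) = 3
  deg(5) = 2
  deg(6) = 2

Step 2: Count vertices with odd degree:
  Odd-degree vertices: 2, 4 (2 total)

Step 3: Apply Euler's theorem:
  - Eulerian circuit exists iff graph is connected and all vertices have even degree
  - Eulerian path exists iff graph is connected and has 0 or 2 odd-degree vertices

Graph is connected with exactly 2 odd-degree vertices (2, 4).
Eulerian path exists (starting and ending at the odd-degree vertices), but no Eulerian circuit.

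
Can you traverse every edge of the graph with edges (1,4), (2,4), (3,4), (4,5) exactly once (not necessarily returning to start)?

Step 1: Find the degree of each vertex:
  deg(1) = 1
  deg(2) = 1
  deg(3) = 1
  deg(4) = 4
  deg(5) = 1

Step 2: Count vertices with odd degree:
  Odd-degree vertices: 1, 2, 3, 5 (4 total)

Step 3: Apply Euler's theorem:
  - Eulerian circuit exists iff graph is connected and all vertices have even degree
  - Eulerian path exists iff graph is connected and has 0 or 2 odd-degree vertices

Graph has 4 odd-degree vertices (need 0 or 2).
Neither Eulerian path nor Eulerian circuit exists.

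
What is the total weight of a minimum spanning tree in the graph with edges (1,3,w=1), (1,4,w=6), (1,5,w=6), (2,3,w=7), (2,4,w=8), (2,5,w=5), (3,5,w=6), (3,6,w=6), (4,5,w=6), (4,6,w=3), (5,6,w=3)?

Apply Kruskal's algorithm (sort edges by weight, add if no cycle):

Sorted edges by weight:
  (1,3) w=1
  (4,6) w=3
  (5,6) w=3
  (2,5) w=5
  (1,5) w=6
  (1,4) w=6
  (3,5) w=6
  (3,6) w=6
  (4,5) w=6
  (2,3) w=7
  (2,4) w=8

Add edge (1,3) w=1 -- no cycle. Running total: 1
Add edge (4,6) w=3 -- no cycle. Running total: 4
Add edge (5,6) w=3 -- no cycle. Running total: 7
Add edge (2,5) w=5 -- no cycle. Running total: 12
Add edge (1,5) w=6 -- no cycle. Running total: 18

MST edges: (1,3,w=1), (4,6,w=3), (5,6,w=3), (2,5,w=5), (1,5,w=6)
Total MST weight: 1 + 3 + 3 + 5 + 6 = 18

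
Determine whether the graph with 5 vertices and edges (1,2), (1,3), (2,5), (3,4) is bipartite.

Step 1: Attempt 2-coloring using BFS:
  Start at vertex 1, assign color 0
  Color vertex 2 with color 1 (neighbor of 1)
  Color vertex 3 with color 1 (neighbor of 1)
  Color vertex 5 with color 0 (neighbor of 2)
  Color vertex 4 with color 0 (neighbor of 3)

Step 2: 2-coloring succeeded. No conflicts found.
  Set A (color 0): {1, 4, 5}
  Set B (color 1): {2, 3}

The graph is bipartite with partition {1, 4, 5}, {2, 3}.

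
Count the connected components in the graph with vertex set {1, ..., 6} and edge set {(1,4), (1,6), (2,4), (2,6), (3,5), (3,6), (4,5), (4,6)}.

Step 1: Build adjacency list from edges:
  1: 4, 6
  2: 4, 6
  3: 5, 6
  4: 1, 2, 5, 6
  5: 3, 4
  6: 1, 2, 3, 4

Step 2: Run BFS/DFS from vertex 1:
  Visited: {1, 4, 6, 2, 5, 3}
  Reached 6 of 6 vertices

Step 3: All 6 vertices reached from vertex 1, so the graph is connected.
Number of connected components: 1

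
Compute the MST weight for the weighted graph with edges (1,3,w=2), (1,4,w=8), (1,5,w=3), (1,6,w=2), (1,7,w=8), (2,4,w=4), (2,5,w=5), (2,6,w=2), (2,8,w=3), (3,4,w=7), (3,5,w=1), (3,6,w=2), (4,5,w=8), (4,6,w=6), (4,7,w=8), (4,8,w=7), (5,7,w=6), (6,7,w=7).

Apply Kruskal's algorithm (sort edges by weight, add if no cycle):

Sorted edges by weight:
  (3,5) w=1
  (1,3) w=2
  (1,6) w=2
  (2,6) w=2
  (3,6) w=2
  (1,5) w=3
  (2,8) w=3
  (2,4) w=4
  (2,5) w=5
  (4,6) w=6
  (5,7) w=6
  (3,4) w=7
  (4,8) w=7
  (6,7) w=7
  (1,4) w=8
  (1,7) w=8
  (4,7) w=8
  (4,5) w=8

Add edge (3,5) w=1 -- no cycle. Running total: 1
Add edge (1,3) w=2 -- no cycle. Running total: 3
Add edge (1,6) w=2 -- no cycle. Running total: 5
Add edge (2,6) w=2 -- no cycle. Running total: 7
Skip edge (3,6) w=2 -- would create cycle
Skip edge (1,5) w=3 -- would create cycle
Add edge (2,8) w=3 -- no cycle. Running total: 10
Add edge (2,4) w=4 -- no cycle. Running total: 14
Skip edge (2,5) w=5 -- would create cycle
Skip edge (4,6) w=6 -- would create cycle
Add edge (5,7) w=6 -- no cycle. Running total: 20

MST edges: (3,5,w=1), (1,3,w=2), (1,6,w=2), (2,6,w=2), (2,8,w=3), (2,4,w=4), (5,7,w=6)
Total MST weight: 1 + 2 + 2 + 2 + 3 + 4 + 6 = 20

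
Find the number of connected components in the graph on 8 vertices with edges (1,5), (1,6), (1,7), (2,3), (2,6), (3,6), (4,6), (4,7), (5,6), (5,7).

Step 1: Build adjacency list from edges:
  1: 5, 6, 7
  2: 3, 6
  3: 2, 6
  4: 6, 7
  5: 1, 6, 7
  6: 1, 2, 3, 4, 5
  7: 1, 4, 5
  8: (none)

Step 2: Run BFS/DFS from vertex 1:
  Visited: {1, 5, 6, 7, 2, 3, 4}
  Reached 7 of 8 vertices

Step 3: Only 7 of 8 vertices reached. Graph is disconnected.
Connected components: {1, 2, 3, 4, 5, 6, 7}, {8}
Number of connected components: 2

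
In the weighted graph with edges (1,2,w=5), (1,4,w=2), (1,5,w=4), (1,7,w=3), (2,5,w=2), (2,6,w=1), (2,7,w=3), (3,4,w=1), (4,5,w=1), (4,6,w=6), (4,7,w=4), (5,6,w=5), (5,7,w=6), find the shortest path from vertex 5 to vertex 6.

Step 1: Build adjacency list with weights:
  1: 2(w=5), 4(w=2), 5(w=4), 7(w=3)
  2: 1(w=5), 5(w=2), 6(w=1), 7(w=3)
  3: 4(w=1)
  4: 1(w=2), 3(w=1), 5(w=1), 6(w=6), 7(w=4)
  5: 1(w=4), 2(w=2), 4(w=1), 6(w=5), 7(w=6)
  6: 2(w=1), 4(w=6), 5(w=5)
  7: 1(w=3), 2(w=3), 4(w=4), 5(w=6)

Step 2: Apply Dijkstra's algorithm from vertex 5:
  Visit vertex 5 (distance=0)
    Update dist[1] = 4
    Update dist[2] = 2
    Update dist[4] = 1
    Update dist[6] = 5
    Update dist[7] = 6
  Visit vertex 4 (distance=1)
    Update dist[1] = 3
    Update dist[3] = 2
    Update dist[7] = 5
  Visit vertex 2 (distance=2)
    Update dist[6] = 3
  Visit vertex 3 (distance=2)
  Visit vertex 1 (distance=3)
  Visit vertex 6 (distance=3)

Step 3: Shortest path: 5 -> 2 -> 6
Total weight: 2 + 1 = 3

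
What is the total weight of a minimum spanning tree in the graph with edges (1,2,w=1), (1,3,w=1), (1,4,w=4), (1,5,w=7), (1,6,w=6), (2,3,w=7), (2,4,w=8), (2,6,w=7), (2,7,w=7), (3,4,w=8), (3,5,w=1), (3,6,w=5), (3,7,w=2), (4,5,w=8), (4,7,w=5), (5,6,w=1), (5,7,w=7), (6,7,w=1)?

Apply Kruskal's algorithm (sort edges by weight, add if no cycle):

Sorted edges by weight:
  (1,2) w=1
  (1,3) w=1
  (3,5) w=1
  (5,6) w=1
  (6,7) w=1
  (3,7) w=2
  (1,4) w=4
  (3,6) w=5
  (4,7) w=5
  (1,6) w=6
  (1,5) w=7
  (2,7) w=7
  (2,3) w=7
  (2,6) w=7
  (5,7) w=7
  (2,4) w=8
  (3,4) w=8
  (4,5) w=8

Add edge (1,2) w=1 -- no cycle. Running total: 1
Add edge (1,3) w=1 -- no cycle. Running total: 2
Add edge (3,5) w=1 -- no cycle. Running total: 3
Add edge (5,6) w=1 -- no cycle. Running total: 4
Add edge (6,7) w=1 -- no cycle. Running total: 5
Skip edge (3,7) w=2 -- would create cycle
Add edge (1,4) w=4 -- no cycle. Running total: 9

MST edges: (1,2,w=1), (1,3,w=1), (3,5,w=1), (5,6,w=1), (6,7,w=1), (1,4,w=4)
Total MST weight: 1 + 1 + 1 + 1 + 1 + 4 = 9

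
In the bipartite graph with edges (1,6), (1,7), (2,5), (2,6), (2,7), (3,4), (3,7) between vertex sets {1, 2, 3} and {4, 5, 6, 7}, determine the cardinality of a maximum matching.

Step 1: List the neighbors of each left vertex:
  1: 6, 7
  2: 5, 6, 7
  3: 4, 7

Step 2: Greedily match left vertices, then look for augmenting paths:
  Match 1 -- 6
  Match 2 -- 5
  Match 3 -- 4
  No augmenting path remains.

Step 3: Verify this is maximum:
  Matching size 3 = min(|L|, |R|) = min(3, 4), which is an upper bound, so this matching is maximum.

Maximum matching: {(1,6), (2,5), (3,4)}
Size: 3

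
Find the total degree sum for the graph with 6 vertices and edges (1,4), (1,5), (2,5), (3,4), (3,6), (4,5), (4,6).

Step 1: Count edges incident to each vertex:
  deg(1) = 2 (neighbors: 4, 5)
  deg(2) = 1 (neighbors: 5)
  deg(3) = 2 (neighbors: 4, 6)
  deg(4) = 4 (neighbors: 1, 3, 5, 6)
  deg(5) = 3 (neighbors: 1, 2, 4)
  deg(6) = 2 (neighbors: 3, 4)

Step 2: Sum all degrees:
  2 + 1 + 2 + 4 + 3 + 2 = 14

Verification: sum of degrees = 2 * |E| = 2 * 7 = 14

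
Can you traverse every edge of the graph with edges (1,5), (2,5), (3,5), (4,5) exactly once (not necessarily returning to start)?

Step 1: Find the degree of each vertex:
  deg(1) = 1
  deg(2) = 1
  deg(3) = 1
  deg(4) = 1
  deg(5) = 4

Step 2: Count vertices with odd degree:
  Odd-degree vertices: 1, 2, 3, 4 (4 total)

Step 3: Apply Euler's theorem:
  - Eulerian circuit exists iff graph is connected and all vertices have even degree
  - Eulerian path exists iff graph is connected and has 0 or 2 odd-degree vertices

Graph has 4 odd-degree vertices (need 0 or 2).
Neither Eulerian path nor Eulerian circuit exists.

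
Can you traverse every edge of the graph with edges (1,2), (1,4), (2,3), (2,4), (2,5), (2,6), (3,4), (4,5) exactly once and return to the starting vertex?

Step 1: Find the degree of each vertex:
  deg(1) = 2
  deg(2) = 5
  deg(3) = 2
  deg(4) = 4
  deg(5) = 2
  deg(6) = 1

Step 2: Count vertices with odd degree:
  Odd-degree vertices: 2, 6 (2 total)

Step 3: Apply Euler's theorem:
  - Eulerian circuit exists iff graph is connected and all vertices have even degree
  - Eulerian path exists iff graph is connected and has 0 or 2 odd-degree vertices

Graph is connected with exactly 2 odd-degree vertices (2, 6).
Eulerian path exists (starting and ending at the odd-degree vertices), but no Eulerian circuit.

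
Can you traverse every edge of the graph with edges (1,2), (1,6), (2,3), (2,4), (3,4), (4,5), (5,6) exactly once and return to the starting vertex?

Step 1: Find the degree of each vertex:
  deg(1) = 2
  deg(2) = 3
  deg(3) = 2
  deg(4) = 3
  deg(5) = 2
  deg(6) = 2

Step 2: Count vertices with odd degree:
  Odd-degree vertices: 2, 4 (2 total)

Step 3: Apply Euler's theorem:
  - Eulerian circuit exists iff graph is connected and all vertices have even degree
  - Eulerian path exists iff graph is connected and has 0 or 2 odd-degree vertices

Graph is connected with exactly 2 odd-degree vertices (2, 4).
Eulerian path exists (starting and ending at the odd-degree vertices), but no Eulerian circuit.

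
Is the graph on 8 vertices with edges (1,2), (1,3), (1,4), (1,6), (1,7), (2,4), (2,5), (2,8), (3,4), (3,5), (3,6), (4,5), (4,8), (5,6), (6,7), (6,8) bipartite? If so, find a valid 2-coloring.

Step 1: Attempt 2-coloring using BFS:
  Start at vertex 1, assign color 0
  Color vertex 2 with color 1 (neighbor of 1)
  Color vertex 3 with color 1 (neighbor of 1)
  Color vertex 4 with color 1 (neighbor of 1)
  Color vertex 6 with color 1 (neighbor of 1)
  Color vertex 7 with color 1 (neighbor of 1)

Step 2: Conflict found! Vertices 2 and 4 are adjacent but have the same color.
This means the graph contains an odd cycle.

The graph is NOT bipartite.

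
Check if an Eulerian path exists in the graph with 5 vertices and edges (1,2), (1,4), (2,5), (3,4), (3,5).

Step 1: Find the degree of each vertex:
  deg(1) = 2
  deg(2) = 2
  deg(3) = 2
  deg(4) = 2
  deg(5) = 2

Step 2: Count vertices with odd degree:
  All vertices have even degree (0 odd-degree vertices)

Step 3: Apply Euler's theorem:
  - Eulerian circuit exists iff graph is connected and all vertices have even degree
  - Eulerian path exists iff graph is connected and has 0 or 2 odd-degree vertices

Graph is connected with 0 odd-degree vertices.
Both Eulerian circuit and Eulerian path exist.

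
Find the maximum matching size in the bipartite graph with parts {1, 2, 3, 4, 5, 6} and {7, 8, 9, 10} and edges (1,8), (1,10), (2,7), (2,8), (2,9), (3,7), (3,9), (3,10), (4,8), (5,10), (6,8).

Step 1: List the neighbors of each left vertex:
  1: 8, 10
  2: 7, 8, 9
  3: 7, 9, 10
  4: 8
  5: 10
  6: 8

Step 2: Greedily match left vertices, then look for augmenting paths:
  Match 1 -- 8
  Match 2 -- 7
  Match 3 -- 9
  Match 5 -- 10
  No augmenting path remains.

Step 3: Verify this is maximum:
  Matching size 4 = min(|L|, |R|) = min(6, 4), which is an upper bound, so this matching is maximum.

Maximum matching: {(1,8), (2,7), (3,9), (5,10)}
Size: 4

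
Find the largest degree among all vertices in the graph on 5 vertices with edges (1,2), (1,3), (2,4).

Step 1: Count edges incident to each vertex:
  deg(1) = 2 (neighbors: 2, 3)
  deg(2) = 2 (neighbors: 1, 4)
  deg(3) = 1 (neighbors: 1)
  deg(4) = 1 (neighbors: 2)
  deg(5) = 0 (neighbors: none)

Step 2: Find maximum:
  max(2, 2, 1, 1, 0) = 2 (vertex 1)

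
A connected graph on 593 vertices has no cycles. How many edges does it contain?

A tree on n vertices always has exactly n - 1 edges.
For n = 593: edges = 593 - 1 = 592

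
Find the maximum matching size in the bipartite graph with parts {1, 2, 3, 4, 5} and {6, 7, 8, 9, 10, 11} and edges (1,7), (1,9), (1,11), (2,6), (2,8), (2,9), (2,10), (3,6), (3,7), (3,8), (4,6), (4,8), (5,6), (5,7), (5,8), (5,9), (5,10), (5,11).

Step 1: List the neighbors of each left vertex:
  1: 7, 9, 11
  2: 6, 8, 9, 10
  3: 6, 7, 8
  4: 6, 8
  5: 6, 7, 8, 9, 10, 11

Step 2: Greedily match left vertices, then look for augmenting paths:
  Match 1 -- 7
  Match 2 -- 10
  Match 3 -- 8
  Match 4 -- 6
  Match 5 -- 9
  No augmenting path remains.

Step 3: Verify this is maximum:
  Matching size 5 = min(|L|, |R|) = min(5, 6), which is an upper bound, so this matching is maximum.

Maximum matching: {(1,7), (2,10), (3,8), (4,6), (5,9)}
Size: 5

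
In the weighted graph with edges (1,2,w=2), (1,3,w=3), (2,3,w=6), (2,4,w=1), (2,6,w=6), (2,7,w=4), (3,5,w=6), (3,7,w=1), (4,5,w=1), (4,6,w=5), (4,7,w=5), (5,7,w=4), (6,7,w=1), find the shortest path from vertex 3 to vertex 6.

Step 1: Build adjacency list with weights:
  1: 2(w=2), 3(w=3)
  2: 1(w=2), 3(w=6), 4(w=1), 6(w=6), 7(w=4)
  3: 1(w=3), 2(w=6), 5(w=6), 7(w=1)
  4: 2(w=1), 5(w=1), 6(w=5), 7(w=5)
  5: 3(w=6), 4(w=1), 7(w=4)
  6: 2(w=6), 4(w=5), 7(w=1)
  7: 2(w=4), 3(w=1), 4(w=5), 5(w=4), 6(w=1)

Step 2: Apply Dijkstra's algorithm from vertex 3:
  Visit vertex 3 (distance=0)
    Update dist[1] = 3
    Update dist[2] = 6
    Update dist[5] = 6
    Update dist[7] = 1
  Visit vertex 7 (distance=1)
    Update dist[2] = 5
    Update dist[4] = 6
    Update dist[5] = 5
    Update dist[6] = 2
  Visit vertex 6 (distance=2)

Step 3: Shortest path: 3 -> 7 -> 6
Total weight: 1 + 1 = 2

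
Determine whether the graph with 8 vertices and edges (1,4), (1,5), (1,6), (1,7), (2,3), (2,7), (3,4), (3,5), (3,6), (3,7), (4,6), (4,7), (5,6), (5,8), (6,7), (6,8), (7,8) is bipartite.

Step 1: Attempt 2-coloring using BFS:
  Start at vertex 1, assign color 0
  Color vertex 4 with color 1 (neighbor of 1)
  Color vertex 5 with color 1 (neighbor of 1)
  Color vertex 6 with color 1 (neighbor of 1)
  Color vertex 7 with color 1 (neighbor of 1)
  Color vertex 3 with color 0 (neighbor of 4)

Step 2: Conflict found! Vertices 4 and 6 are adjacent but have the same color.
This means the graph contains an odd cycle.

The graph is NOT bipartite.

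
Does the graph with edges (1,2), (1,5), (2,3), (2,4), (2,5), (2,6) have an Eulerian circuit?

Step 1: Find the degree of each vertex:
  deg(1) = 2
  deg(2) = 5
  deg(3) = 1
  deg(4) = 1
  deg(5) = 2
  deg(6) = 1

Step 2: Count vertices with odd degree:
  Odd-degree vertices: 2, 3, 4, 6 (4 total)

Step 3: Apply Euler's theorem:
  - Eulerian circuit exists iff graph is connected and all vertices have even degree
  - Eulerian path exists iff graph is connected and has 0 or 2 odd-degree vertices

Graph has 4 odd-degree vertices (need 0 or 2).
Neither Eulerian path nor Eulerian circuit exists.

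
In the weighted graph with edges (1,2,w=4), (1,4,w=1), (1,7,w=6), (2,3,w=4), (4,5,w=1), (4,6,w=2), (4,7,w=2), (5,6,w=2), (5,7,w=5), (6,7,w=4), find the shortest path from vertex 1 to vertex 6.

Step 1: Build adjacency list with weights:
  1: 2(w=4), 4(w=1), 7(w=6)
  2: 1(w=4), 3(w=4)
  3: 2(w=4)
  4: 1(w=1), 5(w=1), 6(w=2), 7(w=2)
  5: 4(w=1), 6(w=2), 7(w=5)
  6: 4(w=2), 5(w=2), 7(w=4)
  7: 1(w=6), 4(w=2), 5(w=5), 6(w=4)

Step 2: Apply Dijkstra's algorithm from vertex 1:
  Visit vertex 1 (distance=0)
    Update dist[2] = 4
    Update dist[4] = 1
    Update dist[7] = 6
  Visit vertex 4 (distance=1)
    Update dist[5] = 2
    Update dist[6] = 3
    Update dist[7] = 3
  Visit vertex 5 (distance=2)
  Visit vertex 6 (distance=3)

Step 3: Shortest path: 1 -> 4 -> 6
Total weight: 1 + 2 = 3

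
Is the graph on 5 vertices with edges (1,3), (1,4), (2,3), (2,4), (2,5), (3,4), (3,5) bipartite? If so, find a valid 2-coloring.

Step 1: Attempt 2-coloring using BFS:
  Start at vertex 1, assign color 0
  Color vertex 3 with color 1 (neighbor of 1)
  Color vertex 4 with color 1 (neighbor of 1)
  Color vertex 2 with color 0 (neighbor of 3)

Step 2: Conflict found! Vertices 3 and 4 are adjacent but have the same color.
This means the graph contains an odd cycle.

The graph is NOT bipartite.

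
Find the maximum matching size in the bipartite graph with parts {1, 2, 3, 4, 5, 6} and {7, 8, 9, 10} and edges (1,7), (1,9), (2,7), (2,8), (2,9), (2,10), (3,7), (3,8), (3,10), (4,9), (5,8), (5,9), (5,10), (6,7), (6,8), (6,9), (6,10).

Step 1: List the neighbors of each left vertex:
  1: 7, 9
  2: 7, 8, 9, 10
  3: 7, 8, 10
  4: 9
  5: 8, 9, 10
  6: 7, 8, 9, 10

Step 2: Greedily match left vertices, then look for augmenting paths:
  Match 1 -- 7
  Match 2 -- 8
  Match 3 -- 10
  Match 4 -- 9
  No augmenting path remains.

Step 3: Verify this is maximum:
  Matching size 4 = min(|L|, |R|) = min(6, 4), which is an upper bound, so this matching is maximum.

Maximum matching: {(1,7), (2,8), (3,10), (4,9)}
Size: 4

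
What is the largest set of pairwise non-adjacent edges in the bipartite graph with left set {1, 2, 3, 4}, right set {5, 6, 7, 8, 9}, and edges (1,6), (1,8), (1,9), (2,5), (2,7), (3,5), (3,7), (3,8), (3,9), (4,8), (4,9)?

Step 1: List the neighbors of each left vertex:
  1: 6, 8, 9
  2: 5, 7
  3: 5, 7, 8, 9
  4: 8, 9

Step 2: Greedily match left vertices, then look for augmenting paths:
  Match 1 -- 6
  Match 2 -- 5
  Match 3 -- 7
  Match 4 -- 8
  No augmenting path remains.

Step 3: Verify this is maximum:
  Matching size 4 = min(|L|, |R|) = min(4, 5), which is an upper bound, so this matching is maximum.

Maximum matching: {(1,6), (2,5), (3,7), (4,8)}
Size: 4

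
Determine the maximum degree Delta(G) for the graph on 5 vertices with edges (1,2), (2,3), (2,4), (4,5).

Step 1: Count edges incident to each vertex:
  deg(1) = 1 (neighbors: 2)
  deg(2) = 3 (neighbors: 1, 3, 4)
  deg(3) = 1 (neighbors: 2)
  deg(4) = 2 (neighbors: 2, 5)
  deg(5) = 1 (neighbors: 4)

Step 2: Find maximum:
  max(1, 3, 1, 2, 1) = 3 (vertex 2)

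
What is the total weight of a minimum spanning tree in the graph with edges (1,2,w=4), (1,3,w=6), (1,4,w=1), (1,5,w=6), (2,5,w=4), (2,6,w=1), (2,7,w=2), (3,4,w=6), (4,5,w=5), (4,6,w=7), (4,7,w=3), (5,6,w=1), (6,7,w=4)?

Apply Kruskal's algorithm (sort edges by weight, add if no cycle):

Sorted edges by weight:
  (1,4) w=1
  (2,6) w=1
  (5,6) w=1
  (2,7) w=2
  (4,7) w=3
  (1,2) w=4
  (2,5) w=4
  (6,7) w=4
  (4,5) w=5
  (1,5) w=6
  (1,3) w=6
  (3,4) w=6
  (4,6) w=7

Add edge (1,4) w=1 -- no cycle. Running total: 1
Add edge (2,6) w=1 -- no cycle. Running total: 2
Add edge (5,6) w=1 -- no cycle. Running total: 3
Add edge (2,7) w=2 -- no cycle. Running total: 5
Add edge (4,7) w=3 -- no cycle. Running total: 8
Skip edge (1,2) w=4 -- would create cycle
Skip edge (2,5) w=4 -- would create cycle
Skip edge (6,7) w=4 -- would create cycle
Skip edge (4,5) w=5 -- would create cycle
Skip edge (1,5) w=6 -- would create cycle
Add edge (1,3) w=6 -- no cycle. Running total: 14

MST edges: (1,4,w=1), (2,6,w=1), (5,6,w=1), (2,7,w=2), (4,7,w=3), (1,3,w=6)
Total MST weight: 1 + 1 + 1 + 2 + 3 + 6 = 14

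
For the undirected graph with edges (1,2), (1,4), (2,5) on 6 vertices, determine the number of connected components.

Step 1: Build adjacency list from edges:
  1: 2, 4
  2: 1, 5
  3: (none)
  4: 1
  5: 2
  6: (none)

Step 2: Run BFS/DFS from vertex 1:
  Visited: {1, 2, 4, 5}
  Reached 4 of 6 vertices

Step 3: Only 4 of 6 vertices reached. Graph is disconnected.
Connected components: {1, 2, 4, 5}, {3}, {6}
Number of connected components: 3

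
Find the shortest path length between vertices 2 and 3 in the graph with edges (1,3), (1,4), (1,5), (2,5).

Step 1: Build adjacency list:
  1: 3, 4, 5
  2: 5
  3: 1
  4: 1
  5: 1, 2

Step 2: BFS from vertex 2 to find shortest path to 3:
  vertex 5 reached at distance 1
  vertex 1 reached at distance 2
  vertex 3 reached at distance 3

Step 3: Shortest path: 2 -> 5 -> 1 -> 3
Path length: 3 edges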